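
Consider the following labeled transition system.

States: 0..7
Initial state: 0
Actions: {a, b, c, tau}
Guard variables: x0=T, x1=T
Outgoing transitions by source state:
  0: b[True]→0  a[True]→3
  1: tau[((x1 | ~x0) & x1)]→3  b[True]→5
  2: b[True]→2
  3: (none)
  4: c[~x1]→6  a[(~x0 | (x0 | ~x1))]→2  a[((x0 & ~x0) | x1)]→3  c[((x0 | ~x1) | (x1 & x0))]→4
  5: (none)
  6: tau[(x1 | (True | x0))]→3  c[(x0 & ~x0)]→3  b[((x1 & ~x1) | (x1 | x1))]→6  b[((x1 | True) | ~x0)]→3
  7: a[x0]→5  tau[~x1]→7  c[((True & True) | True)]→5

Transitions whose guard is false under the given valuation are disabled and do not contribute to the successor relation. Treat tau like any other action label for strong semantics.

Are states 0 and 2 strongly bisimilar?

Compute ~ classes (split until stable):
  round 0: {{0,1,2,3,4,5,6,7}}
  round 1: {{0},{1,6},{2},{3,5},{4,7}}
  round 2: {{0},{1},{2},{3,5},{4},{6},{7}}
stable after 3 split(s): 7 block(s)
[0]={0}  [2]={2}

Answer: NOT BISIMILAR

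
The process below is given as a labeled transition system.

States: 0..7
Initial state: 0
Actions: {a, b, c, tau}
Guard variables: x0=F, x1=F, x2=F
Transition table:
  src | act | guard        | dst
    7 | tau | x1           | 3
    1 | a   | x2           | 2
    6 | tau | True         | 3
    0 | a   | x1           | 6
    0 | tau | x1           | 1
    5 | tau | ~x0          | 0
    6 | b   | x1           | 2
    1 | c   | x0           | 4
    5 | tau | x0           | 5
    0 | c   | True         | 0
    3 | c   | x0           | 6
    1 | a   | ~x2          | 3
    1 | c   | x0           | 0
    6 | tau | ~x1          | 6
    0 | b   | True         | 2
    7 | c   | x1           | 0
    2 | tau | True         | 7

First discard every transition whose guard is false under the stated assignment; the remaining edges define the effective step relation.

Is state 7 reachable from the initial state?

Guard filter leaves 7 enabled edge(s).
L0 = {0}
L1 = {2}  total {0,2}
L2 = {7}  total {0,2,7}
R = {0,2,7}
witness 7: b·tau

Answer: REACHABLE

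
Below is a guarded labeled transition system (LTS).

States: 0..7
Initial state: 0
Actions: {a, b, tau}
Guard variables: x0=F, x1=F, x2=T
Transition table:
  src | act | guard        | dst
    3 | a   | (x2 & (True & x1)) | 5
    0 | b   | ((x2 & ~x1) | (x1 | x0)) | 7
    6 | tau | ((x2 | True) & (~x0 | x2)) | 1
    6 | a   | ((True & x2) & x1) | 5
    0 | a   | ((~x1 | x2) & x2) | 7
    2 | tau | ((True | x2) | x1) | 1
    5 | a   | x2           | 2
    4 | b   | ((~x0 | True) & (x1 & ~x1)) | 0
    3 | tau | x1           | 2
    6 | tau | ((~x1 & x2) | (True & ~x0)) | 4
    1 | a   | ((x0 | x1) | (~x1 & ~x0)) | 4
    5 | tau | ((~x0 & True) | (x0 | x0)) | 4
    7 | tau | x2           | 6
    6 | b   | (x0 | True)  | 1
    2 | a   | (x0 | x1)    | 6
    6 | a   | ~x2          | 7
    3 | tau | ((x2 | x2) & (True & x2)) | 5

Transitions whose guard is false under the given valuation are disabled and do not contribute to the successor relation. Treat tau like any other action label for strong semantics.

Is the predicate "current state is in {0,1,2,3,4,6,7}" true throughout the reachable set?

Inv-set: {0,1,2,3,4,6,7}
Reachable = {0,1,4,6,7}
  0: safe
  1: safe
  4: safe
  6: safe
  7: safe

Answer: INVARIANT HOLDS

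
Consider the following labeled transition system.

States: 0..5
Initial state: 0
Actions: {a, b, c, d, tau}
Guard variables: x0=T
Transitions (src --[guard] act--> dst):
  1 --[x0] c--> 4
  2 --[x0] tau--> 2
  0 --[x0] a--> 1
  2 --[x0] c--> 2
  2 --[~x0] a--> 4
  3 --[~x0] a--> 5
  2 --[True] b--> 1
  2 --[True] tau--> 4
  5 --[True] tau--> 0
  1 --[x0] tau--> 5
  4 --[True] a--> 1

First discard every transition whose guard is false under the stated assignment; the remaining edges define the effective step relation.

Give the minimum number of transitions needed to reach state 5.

Breadth-first toward 5:
  L0 = {0}
  L1 = {1}
  L2 = {4,5}
first hit 5 at d=2 via a·tau

Answer: 2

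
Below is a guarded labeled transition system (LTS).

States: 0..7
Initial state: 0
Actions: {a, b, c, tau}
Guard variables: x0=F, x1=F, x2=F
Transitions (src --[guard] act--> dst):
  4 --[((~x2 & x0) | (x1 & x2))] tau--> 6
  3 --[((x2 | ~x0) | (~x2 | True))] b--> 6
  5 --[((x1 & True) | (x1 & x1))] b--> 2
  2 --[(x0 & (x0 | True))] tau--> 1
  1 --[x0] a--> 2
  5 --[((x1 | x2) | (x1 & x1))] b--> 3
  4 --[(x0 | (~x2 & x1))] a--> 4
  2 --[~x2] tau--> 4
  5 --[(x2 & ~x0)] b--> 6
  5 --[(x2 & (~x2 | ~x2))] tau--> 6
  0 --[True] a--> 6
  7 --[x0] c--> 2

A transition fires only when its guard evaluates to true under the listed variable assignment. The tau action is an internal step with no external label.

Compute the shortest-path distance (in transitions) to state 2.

Answer: UNREACHABLE

Trace:
Layered search for 2:
  depth 0: {0}
  depth 1: {6}
2 never appears.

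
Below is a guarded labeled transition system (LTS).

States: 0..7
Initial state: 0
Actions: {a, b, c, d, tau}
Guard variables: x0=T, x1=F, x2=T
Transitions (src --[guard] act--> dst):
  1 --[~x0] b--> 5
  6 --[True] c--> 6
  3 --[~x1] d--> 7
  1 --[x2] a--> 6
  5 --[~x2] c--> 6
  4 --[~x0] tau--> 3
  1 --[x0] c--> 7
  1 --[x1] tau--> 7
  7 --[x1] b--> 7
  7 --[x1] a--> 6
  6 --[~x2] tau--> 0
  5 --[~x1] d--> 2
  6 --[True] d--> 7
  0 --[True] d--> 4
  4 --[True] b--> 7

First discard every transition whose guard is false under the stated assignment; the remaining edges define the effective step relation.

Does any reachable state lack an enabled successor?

R = {0,4,7}
  0: d→4  [1 exit(s)]
  4: b→7  [1 exit(s)]
  7: ∅  [deadlock]
witness 7: d·b

Answer: DEADLOCK at state 7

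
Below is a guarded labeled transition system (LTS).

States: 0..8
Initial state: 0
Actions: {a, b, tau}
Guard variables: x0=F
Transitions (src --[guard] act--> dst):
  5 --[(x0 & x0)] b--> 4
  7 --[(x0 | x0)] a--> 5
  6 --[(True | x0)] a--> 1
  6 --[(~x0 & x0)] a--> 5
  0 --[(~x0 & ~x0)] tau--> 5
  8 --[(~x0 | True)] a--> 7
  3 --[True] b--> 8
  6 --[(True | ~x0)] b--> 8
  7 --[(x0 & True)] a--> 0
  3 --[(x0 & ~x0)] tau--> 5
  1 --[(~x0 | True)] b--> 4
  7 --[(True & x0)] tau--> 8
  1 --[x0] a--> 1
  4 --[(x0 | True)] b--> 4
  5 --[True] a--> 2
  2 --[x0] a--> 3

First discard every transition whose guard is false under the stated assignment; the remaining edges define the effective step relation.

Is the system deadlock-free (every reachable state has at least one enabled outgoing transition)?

Answer: DEADLOCK at state 2

Trace:
R = {0,2,5}
  0: tau→5  [1 out]
  2: ∅  [STUCK]
  5: a→2  [1 out]
Path to 2: tau·a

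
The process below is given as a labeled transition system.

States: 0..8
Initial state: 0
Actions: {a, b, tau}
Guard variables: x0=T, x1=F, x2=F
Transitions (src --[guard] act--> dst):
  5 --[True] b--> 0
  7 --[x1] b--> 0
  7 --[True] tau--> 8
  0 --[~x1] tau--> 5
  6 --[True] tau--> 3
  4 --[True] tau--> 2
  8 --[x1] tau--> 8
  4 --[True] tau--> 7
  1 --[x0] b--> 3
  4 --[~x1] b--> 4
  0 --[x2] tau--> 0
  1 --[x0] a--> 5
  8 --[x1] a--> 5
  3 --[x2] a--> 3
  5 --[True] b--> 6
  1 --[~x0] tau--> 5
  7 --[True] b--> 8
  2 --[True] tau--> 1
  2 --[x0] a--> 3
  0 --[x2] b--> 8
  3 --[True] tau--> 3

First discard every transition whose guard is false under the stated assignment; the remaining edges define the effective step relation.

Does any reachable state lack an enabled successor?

Reachable = {0,3,5,6}
  0: tau→5  [1 out]
  3: tau→3  [1 out]
  5: b→0  b→6  [2 out]
  6: tau→3  [1 out]

Answer: DEADLOCK-FREE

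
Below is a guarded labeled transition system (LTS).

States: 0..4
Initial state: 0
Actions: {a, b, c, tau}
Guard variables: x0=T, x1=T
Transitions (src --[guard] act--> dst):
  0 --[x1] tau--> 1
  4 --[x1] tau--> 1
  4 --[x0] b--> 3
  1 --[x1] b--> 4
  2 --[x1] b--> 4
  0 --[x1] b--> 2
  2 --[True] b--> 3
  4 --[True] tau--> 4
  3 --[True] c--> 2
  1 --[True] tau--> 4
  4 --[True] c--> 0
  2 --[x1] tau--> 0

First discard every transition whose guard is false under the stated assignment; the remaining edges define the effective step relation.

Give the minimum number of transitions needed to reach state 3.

Answer: 2

Working:
Layered search for 3:
  Layer 0: {0}
  Layer 1: {1,2}
  Layer 2: {3,4}
3 enters at depth 2; path b·b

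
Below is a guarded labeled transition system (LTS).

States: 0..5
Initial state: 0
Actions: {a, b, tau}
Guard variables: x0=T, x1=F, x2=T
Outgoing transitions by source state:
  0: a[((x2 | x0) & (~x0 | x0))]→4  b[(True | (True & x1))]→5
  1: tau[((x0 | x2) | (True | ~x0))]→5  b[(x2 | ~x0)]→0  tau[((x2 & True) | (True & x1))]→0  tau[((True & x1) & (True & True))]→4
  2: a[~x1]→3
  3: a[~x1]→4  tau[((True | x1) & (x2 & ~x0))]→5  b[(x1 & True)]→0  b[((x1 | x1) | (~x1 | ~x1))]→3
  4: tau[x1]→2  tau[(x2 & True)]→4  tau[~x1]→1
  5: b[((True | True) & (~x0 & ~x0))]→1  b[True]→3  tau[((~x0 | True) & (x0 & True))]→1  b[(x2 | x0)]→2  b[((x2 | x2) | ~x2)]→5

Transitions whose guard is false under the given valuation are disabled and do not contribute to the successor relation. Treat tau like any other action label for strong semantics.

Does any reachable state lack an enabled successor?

Answer: DEADLOCK-FREE

Working:
Reachable = {0,1,2,3,4,5}
  0: a→4  b→5  [2 exit(s)]
  1: b→0  tau→0  tau→5  [3 exit(s)]
  2: a→3  [1 exit(s)]
  3: a→4  b→3  [2 exit(s)]
  4: tau→1  tau→4  [2 exit(s)]
  5: b→2  b→3  b→5  tau→1  [4 exit(s)]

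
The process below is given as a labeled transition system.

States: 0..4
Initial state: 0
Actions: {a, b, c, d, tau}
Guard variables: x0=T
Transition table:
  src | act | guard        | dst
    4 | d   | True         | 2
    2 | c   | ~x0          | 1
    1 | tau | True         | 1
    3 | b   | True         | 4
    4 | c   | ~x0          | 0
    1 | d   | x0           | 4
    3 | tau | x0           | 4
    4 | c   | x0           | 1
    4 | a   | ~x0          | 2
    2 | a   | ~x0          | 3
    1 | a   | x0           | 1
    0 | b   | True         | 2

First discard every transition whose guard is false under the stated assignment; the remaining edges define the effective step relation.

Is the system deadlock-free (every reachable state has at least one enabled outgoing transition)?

Reach set: {0,2}
  0: b→2  [deg 1]
  2: ∅  [no exit]
trace reaching 2: b

Answer: DEADLOCK at state 2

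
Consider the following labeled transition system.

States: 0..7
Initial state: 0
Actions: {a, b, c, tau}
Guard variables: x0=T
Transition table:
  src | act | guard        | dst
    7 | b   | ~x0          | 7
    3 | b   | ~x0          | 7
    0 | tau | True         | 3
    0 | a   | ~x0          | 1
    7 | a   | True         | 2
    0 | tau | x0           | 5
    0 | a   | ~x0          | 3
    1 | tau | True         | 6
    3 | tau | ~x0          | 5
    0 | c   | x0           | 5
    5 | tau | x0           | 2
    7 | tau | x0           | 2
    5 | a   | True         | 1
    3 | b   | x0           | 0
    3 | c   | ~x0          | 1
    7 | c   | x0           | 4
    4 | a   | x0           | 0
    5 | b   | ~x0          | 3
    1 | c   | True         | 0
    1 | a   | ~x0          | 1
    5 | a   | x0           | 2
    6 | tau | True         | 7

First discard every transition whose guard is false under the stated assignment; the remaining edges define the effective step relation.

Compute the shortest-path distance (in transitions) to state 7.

Answer: 4

Working:
BFS to 7:
  Layer 0: {0}
  Layer 1: {3,5}
  Layer 2: {1,2}
  Layer 3: {6}
  Layer 4: {7}
7 enters at depth 4; path c·a·tau·tau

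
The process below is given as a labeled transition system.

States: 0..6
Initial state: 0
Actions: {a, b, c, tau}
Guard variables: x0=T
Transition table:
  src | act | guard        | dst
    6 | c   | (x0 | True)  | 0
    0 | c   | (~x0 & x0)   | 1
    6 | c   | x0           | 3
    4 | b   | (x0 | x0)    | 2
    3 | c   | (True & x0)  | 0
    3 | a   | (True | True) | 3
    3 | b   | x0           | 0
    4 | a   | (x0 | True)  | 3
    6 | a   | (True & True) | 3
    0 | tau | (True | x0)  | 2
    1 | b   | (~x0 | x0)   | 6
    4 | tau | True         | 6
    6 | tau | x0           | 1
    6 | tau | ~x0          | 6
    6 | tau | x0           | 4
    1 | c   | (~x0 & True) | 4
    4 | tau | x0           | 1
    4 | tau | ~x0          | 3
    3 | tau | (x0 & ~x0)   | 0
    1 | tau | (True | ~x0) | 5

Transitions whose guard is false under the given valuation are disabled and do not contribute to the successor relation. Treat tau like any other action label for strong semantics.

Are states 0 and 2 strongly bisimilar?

Bisimulation quotient by refinement:
  π0 = {{0,1,2,3,4,5,6}}
  π1 = {{0},{1},{2,5},{3},{4},{6}}
6 equivalence class(es) (converged in 2)
0∈{0}, 2∈{2,5}

Answer: NOT BISIMILAR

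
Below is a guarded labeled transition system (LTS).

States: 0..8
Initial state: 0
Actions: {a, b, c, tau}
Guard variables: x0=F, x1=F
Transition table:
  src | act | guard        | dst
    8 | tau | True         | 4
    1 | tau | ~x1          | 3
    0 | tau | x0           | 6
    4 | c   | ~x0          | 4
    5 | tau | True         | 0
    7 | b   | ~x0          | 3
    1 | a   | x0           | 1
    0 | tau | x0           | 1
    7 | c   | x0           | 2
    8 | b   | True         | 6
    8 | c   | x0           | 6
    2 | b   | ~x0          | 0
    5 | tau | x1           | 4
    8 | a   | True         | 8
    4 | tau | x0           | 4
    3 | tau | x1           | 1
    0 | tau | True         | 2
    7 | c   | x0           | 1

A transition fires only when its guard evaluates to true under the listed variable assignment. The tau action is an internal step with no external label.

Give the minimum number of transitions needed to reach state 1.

Answer: UNREACHABLE

Working:
Layered search for 1:
  L0 = {0}
  L1 = {2}
1 never appears.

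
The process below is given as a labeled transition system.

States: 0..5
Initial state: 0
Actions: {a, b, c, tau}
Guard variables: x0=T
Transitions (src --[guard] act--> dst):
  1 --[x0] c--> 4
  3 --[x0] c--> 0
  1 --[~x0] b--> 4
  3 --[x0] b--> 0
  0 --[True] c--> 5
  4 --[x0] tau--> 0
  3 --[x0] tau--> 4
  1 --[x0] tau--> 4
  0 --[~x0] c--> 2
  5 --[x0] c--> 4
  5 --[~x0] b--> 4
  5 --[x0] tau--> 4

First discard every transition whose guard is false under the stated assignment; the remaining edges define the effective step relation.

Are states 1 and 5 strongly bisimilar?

Answer: BISIMILAR

Working:
Bisimulation quotient by refinement:
  P[0] = {{0,1,2,3,4,5}}
  P[1] = {{0},{1,5},{2},{3},{4}}
Fixed point at round 2; 5 class(es).
[1]={1,5}  [5]={1,5}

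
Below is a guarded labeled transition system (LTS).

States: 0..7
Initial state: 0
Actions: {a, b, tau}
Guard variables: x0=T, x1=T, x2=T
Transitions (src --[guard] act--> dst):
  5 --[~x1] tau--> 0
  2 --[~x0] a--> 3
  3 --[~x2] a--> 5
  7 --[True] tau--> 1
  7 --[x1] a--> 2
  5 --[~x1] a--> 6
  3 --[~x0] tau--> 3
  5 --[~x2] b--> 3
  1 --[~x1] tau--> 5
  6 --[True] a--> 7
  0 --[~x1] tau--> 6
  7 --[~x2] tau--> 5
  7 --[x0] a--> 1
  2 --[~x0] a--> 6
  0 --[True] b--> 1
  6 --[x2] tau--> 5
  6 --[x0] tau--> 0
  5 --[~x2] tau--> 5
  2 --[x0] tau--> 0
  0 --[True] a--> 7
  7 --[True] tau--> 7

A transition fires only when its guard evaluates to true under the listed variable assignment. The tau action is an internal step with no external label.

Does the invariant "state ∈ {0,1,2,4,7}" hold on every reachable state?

Inv-set: {0,1,2,4,7}
R = {0,1,2,7}
  0: ok
  1: ok
  2: ok
  7: ok

Answer: INVARIANT HOLDS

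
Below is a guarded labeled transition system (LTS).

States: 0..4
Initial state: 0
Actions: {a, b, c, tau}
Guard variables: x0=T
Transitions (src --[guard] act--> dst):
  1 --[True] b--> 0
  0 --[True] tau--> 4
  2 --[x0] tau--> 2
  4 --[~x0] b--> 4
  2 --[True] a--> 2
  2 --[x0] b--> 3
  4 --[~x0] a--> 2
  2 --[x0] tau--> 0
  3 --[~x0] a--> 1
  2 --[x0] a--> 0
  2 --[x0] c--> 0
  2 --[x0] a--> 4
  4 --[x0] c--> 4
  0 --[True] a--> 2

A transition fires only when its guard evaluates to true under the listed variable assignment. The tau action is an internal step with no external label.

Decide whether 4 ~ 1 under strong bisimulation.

Compute ~ classes (split until stable):
  round 0: {{0,1,2,3,4}}
  round 1: {{0},{1},{2},{3},{4}}
5 equivalence class(es) (converged in 2)
4∈{4}, 1∈{1}

Answer: NOT BISIMILAR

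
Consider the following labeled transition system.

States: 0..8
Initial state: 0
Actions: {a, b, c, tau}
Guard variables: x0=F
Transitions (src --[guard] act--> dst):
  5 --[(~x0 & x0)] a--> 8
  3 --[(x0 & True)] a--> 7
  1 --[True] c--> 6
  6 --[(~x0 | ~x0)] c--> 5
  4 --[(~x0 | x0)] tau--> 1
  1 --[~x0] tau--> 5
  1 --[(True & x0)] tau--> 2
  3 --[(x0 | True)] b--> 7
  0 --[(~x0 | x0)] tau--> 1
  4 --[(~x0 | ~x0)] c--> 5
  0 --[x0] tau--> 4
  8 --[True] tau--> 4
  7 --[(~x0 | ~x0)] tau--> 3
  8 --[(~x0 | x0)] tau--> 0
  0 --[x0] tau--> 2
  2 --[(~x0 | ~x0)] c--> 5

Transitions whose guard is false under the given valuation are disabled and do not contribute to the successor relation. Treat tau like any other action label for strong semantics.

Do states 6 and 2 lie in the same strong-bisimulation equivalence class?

Refine partition for ~:
  P[0] = {{0,1,2,3,4,5,6,7,8}}
  P[1] = {{0,7,8},{1,4},{2,6},{3},{5}}
  P[2] = {{0},{1},{2,6},{3},{4},{5},{7},{8}}
8 equivalence class(es) (converged in 3)
class of 6: {2,6}; class of 2: {2,6}

Answer: BISIMILAR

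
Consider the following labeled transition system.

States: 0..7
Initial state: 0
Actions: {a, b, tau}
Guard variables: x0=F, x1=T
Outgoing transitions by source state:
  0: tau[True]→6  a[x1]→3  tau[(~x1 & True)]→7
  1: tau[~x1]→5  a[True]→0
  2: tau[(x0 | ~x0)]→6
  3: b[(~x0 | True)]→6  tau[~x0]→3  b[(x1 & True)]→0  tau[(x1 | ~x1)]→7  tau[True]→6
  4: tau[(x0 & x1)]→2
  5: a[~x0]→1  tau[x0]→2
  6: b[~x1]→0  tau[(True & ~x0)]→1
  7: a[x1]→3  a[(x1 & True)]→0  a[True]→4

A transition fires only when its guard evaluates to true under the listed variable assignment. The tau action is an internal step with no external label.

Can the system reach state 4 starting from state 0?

Guard filter leaves 14 enabled edge(s).
depth 0: {0}
depth 1: {3,6}  now seen {0,3,6}
depth 2: {1,7}  now seen {0,1,3,6,7}
depth 3: {4}  now seen {0,1,3,4,6,7}
R = {0,1,3,4,6,7}
Path to 4: a·tau·a

Answer: REACHABLE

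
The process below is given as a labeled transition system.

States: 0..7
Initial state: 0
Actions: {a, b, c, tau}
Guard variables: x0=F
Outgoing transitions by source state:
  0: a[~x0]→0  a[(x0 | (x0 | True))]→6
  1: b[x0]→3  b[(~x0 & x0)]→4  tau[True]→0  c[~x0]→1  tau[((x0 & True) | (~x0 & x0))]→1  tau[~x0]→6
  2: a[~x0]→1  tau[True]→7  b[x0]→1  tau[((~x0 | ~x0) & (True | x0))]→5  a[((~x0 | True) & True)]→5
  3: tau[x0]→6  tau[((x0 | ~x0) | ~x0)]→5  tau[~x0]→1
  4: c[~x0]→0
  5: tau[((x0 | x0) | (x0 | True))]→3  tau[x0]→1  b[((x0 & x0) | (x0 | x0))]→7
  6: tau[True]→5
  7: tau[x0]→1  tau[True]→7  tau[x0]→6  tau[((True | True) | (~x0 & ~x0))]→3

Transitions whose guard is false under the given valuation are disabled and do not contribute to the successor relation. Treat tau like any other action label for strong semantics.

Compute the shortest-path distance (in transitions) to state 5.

BFS to 5:
  Layer 0: {0}
  Layer 1: {6}
  Layer 2: {5}
first hit 5 at d=2 via a·tau

Answer: 2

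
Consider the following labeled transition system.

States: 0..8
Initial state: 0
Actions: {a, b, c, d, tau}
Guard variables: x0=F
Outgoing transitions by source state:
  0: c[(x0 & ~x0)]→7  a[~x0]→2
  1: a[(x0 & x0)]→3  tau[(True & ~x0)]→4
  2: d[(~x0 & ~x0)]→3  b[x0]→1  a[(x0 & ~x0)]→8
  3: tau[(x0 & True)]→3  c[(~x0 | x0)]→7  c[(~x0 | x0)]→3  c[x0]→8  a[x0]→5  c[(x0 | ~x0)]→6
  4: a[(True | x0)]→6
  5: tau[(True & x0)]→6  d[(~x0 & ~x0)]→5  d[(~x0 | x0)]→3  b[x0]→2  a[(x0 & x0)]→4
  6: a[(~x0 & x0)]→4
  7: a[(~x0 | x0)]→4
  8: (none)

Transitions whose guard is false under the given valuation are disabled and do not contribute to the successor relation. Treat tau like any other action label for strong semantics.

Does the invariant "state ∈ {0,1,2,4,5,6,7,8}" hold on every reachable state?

Safe = {0,1,2,4,5,6,7,8}
Reachable = {0,2,3,4,6,7}
  0: ok
  2: ok
  3: ✗ unsafe
  4: ok
  6: ok
  7: ok
counterexample path to 3: a·d

Answer: INVARIANT VIOLATED at state 3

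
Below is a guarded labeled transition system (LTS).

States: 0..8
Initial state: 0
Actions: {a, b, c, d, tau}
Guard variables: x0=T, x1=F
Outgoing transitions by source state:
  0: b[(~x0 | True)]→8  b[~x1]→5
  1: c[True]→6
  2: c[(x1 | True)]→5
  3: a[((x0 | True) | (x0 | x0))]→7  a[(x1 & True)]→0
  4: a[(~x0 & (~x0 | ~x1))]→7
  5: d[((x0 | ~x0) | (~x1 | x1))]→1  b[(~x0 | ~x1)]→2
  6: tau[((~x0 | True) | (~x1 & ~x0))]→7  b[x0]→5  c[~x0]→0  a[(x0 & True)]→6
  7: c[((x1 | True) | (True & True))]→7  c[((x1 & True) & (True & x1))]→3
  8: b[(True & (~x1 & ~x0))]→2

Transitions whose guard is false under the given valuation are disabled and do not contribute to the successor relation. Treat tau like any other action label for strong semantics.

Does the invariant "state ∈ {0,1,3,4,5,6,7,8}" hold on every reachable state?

Safe = {0,1,3,4,5,6,7,8}
R = {0,1,2,5,6,7,8}
  0: ok
  1: ok
  2: ✗ unsafe
  5: ok
  6: ok
  7: ok
  8: ok
reach 2 via b·b — violates

Answer: INVARIANT VIOLATED at state 2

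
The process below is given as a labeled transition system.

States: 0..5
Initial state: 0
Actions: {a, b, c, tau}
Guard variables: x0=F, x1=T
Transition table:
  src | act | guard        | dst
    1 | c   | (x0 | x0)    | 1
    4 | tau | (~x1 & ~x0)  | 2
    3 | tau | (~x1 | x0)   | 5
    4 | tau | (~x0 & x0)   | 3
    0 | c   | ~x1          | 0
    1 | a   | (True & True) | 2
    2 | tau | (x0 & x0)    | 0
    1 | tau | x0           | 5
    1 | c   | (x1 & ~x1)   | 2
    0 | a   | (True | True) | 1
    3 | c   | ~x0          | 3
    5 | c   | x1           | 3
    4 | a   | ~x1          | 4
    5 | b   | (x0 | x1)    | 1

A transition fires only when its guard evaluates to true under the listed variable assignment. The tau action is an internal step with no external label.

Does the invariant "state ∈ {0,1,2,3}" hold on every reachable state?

Safe = {0,1,2,3}
Reachable = {0,1,2}
  0: safe
  1: safe
  2: safe

Answer: INVARIANT HOLDS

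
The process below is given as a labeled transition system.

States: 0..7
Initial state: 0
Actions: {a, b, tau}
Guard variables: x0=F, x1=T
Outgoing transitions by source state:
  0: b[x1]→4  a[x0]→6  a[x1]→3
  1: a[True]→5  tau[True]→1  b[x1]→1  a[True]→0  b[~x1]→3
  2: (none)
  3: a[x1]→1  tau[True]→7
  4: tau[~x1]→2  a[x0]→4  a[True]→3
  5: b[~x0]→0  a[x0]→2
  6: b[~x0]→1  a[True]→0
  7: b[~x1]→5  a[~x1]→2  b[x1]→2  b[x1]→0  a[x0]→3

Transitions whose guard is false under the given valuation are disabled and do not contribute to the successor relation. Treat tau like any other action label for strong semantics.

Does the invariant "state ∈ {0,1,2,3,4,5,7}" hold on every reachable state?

Answer: INVARIANT HOLDS

Trace:
Inv-set: {0,1,2,3,4,5,7}
R = {0,1,2,3,4,5,7}
  0: safe
  1: safe
  2: safe
  3: safe
  4: safe
  5: safe
  7: safe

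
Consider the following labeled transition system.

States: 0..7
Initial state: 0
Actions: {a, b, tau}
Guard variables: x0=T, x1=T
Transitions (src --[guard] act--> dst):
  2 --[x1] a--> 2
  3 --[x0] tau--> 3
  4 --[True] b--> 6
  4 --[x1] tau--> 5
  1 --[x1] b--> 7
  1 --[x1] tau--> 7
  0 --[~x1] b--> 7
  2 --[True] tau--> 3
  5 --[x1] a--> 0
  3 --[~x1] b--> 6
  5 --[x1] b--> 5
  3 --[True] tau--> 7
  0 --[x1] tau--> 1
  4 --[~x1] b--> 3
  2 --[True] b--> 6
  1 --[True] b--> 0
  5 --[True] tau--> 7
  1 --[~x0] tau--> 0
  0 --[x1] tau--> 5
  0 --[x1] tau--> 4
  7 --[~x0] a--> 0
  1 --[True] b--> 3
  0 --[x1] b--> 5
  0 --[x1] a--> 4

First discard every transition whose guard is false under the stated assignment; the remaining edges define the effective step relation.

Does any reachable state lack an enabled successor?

R = {0,1,3,4,5,6,7}
  0: a→4  b→5  tau→1  tau→4  tau→5  [deg 5]
  1: b→0  b→3  b→7  tau→7  [deg 4]
  3: tau→3  tau→7  [deg 2]
  4: b→6  tau→5  [deg 2]
  5: a→0  b→5  tau→7  [deg 3]
  6: ∅  [STUCK]
  7: ∅  [STUCK]
Path to 6: tau·b

Answer: DEADLOCK at state 6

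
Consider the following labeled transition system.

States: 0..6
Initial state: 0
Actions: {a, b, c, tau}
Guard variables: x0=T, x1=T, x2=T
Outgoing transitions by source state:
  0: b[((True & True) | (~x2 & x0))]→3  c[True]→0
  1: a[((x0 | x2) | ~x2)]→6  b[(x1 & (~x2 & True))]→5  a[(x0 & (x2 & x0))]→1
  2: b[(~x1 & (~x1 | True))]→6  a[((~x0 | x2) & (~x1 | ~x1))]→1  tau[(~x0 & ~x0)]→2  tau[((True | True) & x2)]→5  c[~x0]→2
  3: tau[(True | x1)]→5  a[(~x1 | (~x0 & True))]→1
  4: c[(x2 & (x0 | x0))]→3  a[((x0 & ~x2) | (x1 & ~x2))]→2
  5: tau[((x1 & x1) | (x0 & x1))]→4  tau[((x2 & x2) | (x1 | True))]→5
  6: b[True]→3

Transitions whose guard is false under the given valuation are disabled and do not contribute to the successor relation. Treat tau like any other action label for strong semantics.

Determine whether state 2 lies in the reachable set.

After dropping false guards: 10 live edges.
L0 = {0}
L1 = {3}  now seen {0,3}
L2 = {5}  now seen {0,3,5}
L3 = {4}  now seen {0,3,4,5}
Reach set: {0,3,4,5}

Answer: UNREACHABLE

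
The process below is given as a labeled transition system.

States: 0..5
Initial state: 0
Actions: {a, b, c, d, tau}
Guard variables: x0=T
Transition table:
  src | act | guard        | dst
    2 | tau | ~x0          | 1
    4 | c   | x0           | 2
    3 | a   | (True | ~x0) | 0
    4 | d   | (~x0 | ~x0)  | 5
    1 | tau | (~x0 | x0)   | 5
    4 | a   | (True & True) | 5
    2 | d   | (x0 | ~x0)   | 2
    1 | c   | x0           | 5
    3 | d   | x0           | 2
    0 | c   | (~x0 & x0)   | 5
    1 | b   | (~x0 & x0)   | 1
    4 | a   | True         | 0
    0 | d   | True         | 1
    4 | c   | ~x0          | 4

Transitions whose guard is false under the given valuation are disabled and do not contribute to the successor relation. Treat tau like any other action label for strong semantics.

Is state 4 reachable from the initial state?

Answer: UNREACHABLE

Working:
After dropping false guards: 9 live edges.
depth 0: {0}
depth 1: {1}  now seen {0,1}
depth 2: {5}  now seen {0,1,5}
R = {0,1,5}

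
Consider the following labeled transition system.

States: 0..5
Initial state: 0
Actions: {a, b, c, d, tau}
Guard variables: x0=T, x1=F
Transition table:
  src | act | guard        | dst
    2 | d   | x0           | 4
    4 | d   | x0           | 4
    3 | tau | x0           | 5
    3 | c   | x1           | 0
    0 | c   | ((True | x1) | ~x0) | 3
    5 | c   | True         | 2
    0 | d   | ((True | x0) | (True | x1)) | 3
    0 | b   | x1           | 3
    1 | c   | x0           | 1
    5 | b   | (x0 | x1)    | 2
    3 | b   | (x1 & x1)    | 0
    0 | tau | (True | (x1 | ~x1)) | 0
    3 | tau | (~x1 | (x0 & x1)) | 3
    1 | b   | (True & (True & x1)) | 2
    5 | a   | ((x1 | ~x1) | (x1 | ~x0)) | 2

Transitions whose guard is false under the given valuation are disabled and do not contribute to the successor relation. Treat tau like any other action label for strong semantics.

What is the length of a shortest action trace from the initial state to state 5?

Layered search for 5:
  L0 = {0}
  L1 = {3}
  L2 = {5}
first hit 5 at d=2 via c·tau

Answer: 2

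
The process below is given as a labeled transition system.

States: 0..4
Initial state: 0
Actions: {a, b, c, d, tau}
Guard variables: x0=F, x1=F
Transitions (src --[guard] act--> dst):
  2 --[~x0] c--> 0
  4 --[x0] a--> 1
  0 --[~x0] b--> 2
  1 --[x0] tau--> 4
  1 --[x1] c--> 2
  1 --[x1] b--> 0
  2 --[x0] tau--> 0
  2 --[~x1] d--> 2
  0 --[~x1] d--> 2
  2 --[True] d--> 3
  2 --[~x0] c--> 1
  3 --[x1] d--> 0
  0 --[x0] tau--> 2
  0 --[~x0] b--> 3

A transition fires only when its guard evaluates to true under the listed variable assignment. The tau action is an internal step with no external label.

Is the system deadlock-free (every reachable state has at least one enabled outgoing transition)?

Reach set: {0,1,2,3}
  0: b→2  b→3  d→2  [3 exit(s)]
  1: ∅  [STUCK]
  2: c→0  c→1  d→2  d→3  [4 exit(s)]
  3: ∅  [STUCK]
Path to 1: b·c

Answer: DEADLOCK at state 1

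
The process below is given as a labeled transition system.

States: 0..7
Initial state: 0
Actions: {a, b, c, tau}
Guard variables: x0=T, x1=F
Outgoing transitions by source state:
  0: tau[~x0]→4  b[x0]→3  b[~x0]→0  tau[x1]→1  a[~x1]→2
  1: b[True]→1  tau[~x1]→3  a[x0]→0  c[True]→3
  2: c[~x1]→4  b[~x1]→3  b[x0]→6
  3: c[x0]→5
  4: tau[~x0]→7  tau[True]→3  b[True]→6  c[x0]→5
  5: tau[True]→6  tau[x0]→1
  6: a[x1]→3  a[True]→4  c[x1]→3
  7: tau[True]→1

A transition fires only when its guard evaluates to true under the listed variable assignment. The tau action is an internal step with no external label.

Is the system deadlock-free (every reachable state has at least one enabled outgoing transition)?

R = {0,1,2,3,4,5,6}
  0: a→2  b→3  [2 exit(s)]
  1: a→0  b→1  c→3  tau→3  [4 exit(s)]
  2: b→3  b→6  c→4  [3 exit(s)]
  3: c→5  [1 exit(s)]
  4: b→6  c→5  tau→3  [3 exit(s)]
  5: tau→1  tau→6  [2 exit(s)]
  6: a→4  [1 exit(s)]

Answer: DEADLOCK-FREE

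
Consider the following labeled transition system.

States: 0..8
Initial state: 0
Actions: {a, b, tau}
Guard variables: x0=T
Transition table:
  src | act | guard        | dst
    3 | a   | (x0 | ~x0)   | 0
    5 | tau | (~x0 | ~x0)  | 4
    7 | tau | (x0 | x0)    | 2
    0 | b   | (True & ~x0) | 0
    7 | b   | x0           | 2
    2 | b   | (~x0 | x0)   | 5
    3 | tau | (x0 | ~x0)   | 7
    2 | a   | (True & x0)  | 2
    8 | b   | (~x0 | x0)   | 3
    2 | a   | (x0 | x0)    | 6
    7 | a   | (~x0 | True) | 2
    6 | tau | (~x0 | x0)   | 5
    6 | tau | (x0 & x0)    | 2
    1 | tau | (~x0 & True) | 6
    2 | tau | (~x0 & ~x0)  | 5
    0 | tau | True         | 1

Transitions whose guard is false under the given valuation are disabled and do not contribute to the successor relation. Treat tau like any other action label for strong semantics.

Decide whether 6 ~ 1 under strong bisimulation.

Compute ~ classes (split until stable):
  P[0] = {{0,1,2,3,4,5,6,7,8}}
  P[1] = {{0,6},{1,4,5},{2},{3},{7},{8}}
  P[2] = {{0},{1,4,5},{2},{3},{6},{7},{8}}
Fixed point at round 3; 7 class(es).
[6]={6}  [1]={1,4,5}

Answer: NOT BISIMILAR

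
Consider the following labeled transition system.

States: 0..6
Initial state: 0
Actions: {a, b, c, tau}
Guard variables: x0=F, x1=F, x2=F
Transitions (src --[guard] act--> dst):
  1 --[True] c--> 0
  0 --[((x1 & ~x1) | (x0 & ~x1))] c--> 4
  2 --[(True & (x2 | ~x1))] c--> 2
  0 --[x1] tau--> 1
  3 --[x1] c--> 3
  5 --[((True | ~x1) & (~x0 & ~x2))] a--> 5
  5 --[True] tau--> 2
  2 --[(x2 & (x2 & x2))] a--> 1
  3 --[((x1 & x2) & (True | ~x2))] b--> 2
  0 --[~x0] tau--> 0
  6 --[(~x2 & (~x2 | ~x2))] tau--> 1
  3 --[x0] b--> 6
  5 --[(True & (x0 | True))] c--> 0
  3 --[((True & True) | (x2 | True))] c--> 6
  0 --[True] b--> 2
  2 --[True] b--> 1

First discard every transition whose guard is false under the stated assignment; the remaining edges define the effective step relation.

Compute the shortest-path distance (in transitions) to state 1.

Breadth-first toward 1:
  L0 = {0}
  L1 = {2}
  L2 = {1}
depth(1)=2, e.g. b·b

Answer: 2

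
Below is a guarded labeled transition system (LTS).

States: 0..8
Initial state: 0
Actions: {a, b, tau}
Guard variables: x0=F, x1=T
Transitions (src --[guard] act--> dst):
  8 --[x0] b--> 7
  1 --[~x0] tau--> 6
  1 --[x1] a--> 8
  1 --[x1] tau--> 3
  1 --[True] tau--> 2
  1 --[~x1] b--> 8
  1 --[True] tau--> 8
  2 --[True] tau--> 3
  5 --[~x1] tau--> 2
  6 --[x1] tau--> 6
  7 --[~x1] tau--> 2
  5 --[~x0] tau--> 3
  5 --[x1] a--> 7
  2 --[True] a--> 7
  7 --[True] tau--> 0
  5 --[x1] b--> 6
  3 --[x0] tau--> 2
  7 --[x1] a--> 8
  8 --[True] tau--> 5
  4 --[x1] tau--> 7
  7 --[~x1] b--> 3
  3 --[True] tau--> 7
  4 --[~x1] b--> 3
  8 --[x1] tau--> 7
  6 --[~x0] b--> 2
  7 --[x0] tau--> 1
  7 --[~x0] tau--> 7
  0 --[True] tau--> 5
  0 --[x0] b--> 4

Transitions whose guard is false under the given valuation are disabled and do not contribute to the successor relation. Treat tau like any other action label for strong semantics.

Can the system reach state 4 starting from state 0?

After dropping false guards: 20 live edges.
Layer 0: {0}
Layer 1: {5}  total {0,5}
Layer 2: {3,6,7}  total {0,3,5,6,7}
Layer 3: {2,8}  total {0,2,3,5,6,7,8}
R = {0,2,3,5,6,7,8}

Answer: UNREACHABLE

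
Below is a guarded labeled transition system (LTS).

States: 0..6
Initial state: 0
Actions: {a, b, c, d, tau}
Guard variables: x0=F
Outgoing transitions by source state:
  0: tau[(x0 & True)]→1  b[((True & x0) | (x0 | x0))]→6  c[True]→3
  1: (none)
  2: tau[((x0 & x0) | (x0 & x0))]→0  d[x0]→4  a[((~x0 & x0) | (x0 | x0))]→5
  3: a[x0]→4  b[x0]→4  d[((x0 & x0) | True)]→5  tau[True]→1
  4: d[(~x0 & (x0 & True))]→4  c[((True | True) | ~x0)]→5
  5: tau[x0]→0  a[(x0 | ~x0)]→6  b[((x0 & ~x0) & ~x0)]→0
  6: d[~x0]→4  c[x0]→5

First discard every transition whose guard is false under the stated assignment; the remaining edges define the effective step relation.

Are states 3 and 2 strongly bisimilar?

Refine partition for ~:
  π0 = {{0,1,2,3,4,5,6}}
  π1 = {{0,4},{1,2},{3},{5},{6}}
  π2 = {{0},{1,2},{3},{4},{5},{6}}
6 equivalence class(es) (converged in 3)
[3]={3}  [2]={1,2}

Answer: NOT BISIMILAR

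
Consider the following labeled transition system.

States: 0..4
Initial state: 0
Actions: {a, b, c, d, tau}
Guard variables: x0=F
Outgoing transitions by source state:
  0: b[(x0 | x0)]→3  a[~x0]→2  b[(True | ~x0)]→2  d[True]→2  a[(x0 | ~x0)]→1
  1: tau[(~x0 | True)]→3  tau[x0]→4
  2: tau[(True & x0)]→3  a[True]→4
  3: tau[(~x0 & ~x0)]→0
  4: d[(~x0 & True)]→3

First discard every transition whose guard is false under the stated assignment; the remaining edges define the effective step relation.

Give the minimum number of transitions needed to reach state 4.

Layered search for 4:
  depth 0: {0}
  depth 1: {1,2}
  depth 2: {3,4}
first hit 4 at d=2 via a·a

Answer: 2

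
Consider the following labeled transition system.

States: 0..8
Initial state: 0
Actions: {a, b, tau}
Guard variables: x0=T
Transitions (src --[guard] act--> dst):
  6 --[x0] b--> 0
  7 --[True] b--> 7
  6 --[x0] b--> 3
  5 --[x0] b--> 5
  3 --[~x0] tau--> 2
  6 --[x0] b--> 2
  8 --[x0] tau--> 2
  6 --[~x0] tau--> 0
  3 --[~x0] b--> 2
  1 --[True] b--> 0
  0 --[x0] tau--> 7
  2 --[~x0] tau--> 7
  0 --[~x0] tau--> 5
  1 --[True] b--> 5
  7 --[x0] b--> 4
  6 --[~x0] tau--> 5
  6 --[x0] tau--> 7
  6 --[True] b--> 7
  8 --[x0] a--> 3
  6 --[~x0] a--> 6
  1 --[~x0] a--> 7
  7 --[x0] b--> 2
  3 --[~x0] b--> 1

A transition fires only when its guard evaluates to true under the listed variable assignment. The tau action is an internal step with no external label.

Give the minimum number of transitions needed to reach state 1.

Answer: UNREACHABLE

Trace:
BFS to 1:
  L0 = {0}
  L1 = {7}
  L2 = {2,4}
1 never appears.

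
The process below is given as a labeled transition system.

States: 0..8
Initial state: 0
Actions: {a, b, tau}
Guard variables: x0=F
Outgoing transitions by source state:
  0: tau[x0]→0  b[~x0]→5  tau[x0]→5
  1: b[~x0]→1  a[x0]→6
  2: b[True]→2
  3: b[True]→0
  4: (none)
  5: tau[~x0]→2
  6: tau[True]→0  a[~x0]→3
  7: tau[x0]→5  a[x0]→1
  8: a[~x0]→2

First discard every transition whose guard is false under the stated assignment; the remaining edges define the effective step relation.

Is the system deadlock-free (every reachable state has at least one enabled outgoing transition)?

Answer: DEADLOCK-FREE

Working:
Reachable = {0,2,5}
  0: b→5  [deg 1]
  2: b→2  [deg 1]
  5: tau→2  [deg 1]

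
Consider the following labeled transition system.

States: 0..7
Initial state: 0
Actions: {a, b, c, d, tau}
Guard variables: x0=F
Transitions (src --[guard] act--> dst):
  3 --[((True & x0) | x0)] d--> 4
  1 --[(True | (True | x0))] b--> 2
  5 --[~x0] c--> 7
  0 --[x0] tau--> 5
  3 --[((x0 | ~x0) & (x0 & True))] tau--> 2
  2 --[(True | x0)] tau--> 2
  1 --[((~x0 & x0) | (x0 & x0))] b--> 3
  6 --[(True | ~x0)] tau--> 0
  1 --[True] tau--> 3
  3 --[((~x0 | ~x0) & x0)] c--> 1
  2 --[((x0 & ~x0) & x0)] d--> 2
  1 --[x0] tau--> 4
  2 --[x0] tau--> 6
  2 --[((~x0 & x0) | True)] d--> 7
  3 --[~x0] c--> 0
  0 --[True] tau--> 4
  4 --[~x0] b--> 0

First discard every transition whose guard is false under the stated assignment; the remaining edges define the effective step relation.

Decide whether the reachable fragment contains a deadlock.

Reachable = {0,4}
  0: tau→4  [1 out]
  4: b→0  [1 out]

Answer: DEADLOCK-FREE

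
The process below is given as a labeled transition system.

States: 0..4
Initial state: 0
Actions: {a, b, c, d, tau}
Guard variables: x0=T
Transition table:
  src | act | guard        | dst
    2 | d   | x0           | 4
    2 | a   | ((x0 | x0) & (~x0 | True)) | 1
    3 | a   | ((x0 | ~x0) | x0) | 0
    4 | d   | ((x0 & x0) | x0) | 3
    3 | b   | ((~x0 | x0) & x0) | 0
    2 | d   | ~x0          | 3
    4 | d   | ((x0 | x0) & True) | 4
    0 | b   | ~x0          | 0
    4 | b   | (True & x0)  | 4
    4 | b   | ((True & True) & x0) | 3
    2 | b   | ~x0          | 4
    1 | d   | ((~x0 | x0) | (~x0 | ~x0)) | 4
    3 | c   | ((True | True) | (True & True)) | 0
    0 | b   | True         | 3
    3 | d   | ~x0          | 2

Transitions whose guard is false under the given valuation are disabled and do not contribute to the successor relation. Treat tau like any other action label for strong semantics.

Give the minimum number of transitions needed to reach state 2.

Answer: UNREACHABLE

Working:
Breadth-first toward 2:
  depth 0: {0}
  depth 1: {3}
2 never appears.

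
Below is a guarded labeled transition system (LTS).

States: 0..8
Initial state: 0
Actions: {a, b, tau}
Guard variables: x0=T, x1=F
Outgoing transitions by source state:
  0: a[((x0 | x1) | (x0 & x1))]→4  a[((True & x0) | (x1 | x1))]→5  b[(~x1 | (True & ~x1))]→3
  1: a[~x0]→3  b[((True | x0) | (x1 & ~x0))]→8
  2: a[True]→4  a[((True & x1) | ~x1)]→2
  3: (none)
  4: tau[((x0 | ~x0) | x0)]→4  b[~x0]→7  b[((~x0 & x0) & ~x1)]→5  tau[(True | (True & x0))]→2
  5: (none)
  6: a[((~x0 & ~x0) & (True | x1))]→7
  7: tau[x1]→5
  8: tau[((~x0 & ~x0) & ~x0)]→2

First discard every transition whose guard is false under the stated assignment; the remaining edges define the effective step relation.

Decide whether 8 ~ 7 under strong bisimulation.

Compute ~ classes (split until stable):
  π0 = {{0,1,2,3,4,5,6,7,8}}
  π1 = {{0},{1},{2},{3,5,6,7,8},{4}}
stable after 2 split(s): 5 block(s)
class of 8: {3,5,6,7,8}; class of 7: {3,5,6,7,8}

Answer: BISIMILAR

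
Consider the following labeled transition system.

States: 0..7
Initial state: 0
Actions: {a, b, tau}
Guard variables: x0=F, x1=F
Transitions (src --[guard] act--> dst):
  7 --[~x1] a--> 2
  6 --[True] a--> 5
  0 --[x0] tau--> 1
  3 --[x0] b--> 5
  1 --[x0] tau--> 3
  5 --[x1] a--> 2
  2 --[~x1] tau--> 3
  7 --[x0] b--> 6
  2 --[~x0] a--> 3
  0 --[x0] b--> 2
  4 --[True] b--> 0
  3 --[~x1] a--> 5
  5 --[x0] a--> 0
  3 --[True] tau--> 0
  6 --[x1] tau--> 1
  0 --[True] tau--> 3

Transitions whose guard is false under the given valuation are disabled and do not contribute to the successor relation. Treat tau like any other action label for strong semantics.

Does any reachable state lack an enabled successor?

Reachable = {0,3,5}
  0: tau→3  [deg 1]
  3: a→5  tau→0  [deg 2]
  5: ∅  [deadlock]
trace reaching 5: tau·a

Answer: DEADLOCK at state 5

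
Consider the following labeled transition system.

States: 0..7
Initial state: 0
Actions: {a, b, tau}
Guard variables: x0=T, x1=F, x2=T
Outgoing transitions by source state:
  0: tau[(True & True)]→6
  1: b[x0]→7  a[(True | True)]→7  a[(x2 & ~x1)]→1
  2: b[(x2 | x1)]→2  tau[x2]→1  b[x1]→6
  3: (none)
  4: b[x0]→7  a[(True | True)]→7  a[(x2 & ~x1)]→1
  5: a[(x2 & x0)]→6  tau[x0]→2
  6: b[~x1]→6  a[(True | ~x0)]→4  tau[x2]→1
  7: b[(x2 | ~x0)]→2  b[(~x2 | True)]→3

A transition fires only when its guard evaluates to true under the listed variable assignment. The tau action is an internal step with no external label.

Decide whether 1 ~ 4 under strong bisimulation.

Answer: BISIMILAR

Working:
Refine partition for ~:
  round 0: {{0,1,2,3,4,5,6,7}}
  round 1: {{0},{1,4},{2},{3},{5},{6},{7}}
stable after 2 split(s): 7 block(s)
class of 1: {1,4}; class of 4: {1,4}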